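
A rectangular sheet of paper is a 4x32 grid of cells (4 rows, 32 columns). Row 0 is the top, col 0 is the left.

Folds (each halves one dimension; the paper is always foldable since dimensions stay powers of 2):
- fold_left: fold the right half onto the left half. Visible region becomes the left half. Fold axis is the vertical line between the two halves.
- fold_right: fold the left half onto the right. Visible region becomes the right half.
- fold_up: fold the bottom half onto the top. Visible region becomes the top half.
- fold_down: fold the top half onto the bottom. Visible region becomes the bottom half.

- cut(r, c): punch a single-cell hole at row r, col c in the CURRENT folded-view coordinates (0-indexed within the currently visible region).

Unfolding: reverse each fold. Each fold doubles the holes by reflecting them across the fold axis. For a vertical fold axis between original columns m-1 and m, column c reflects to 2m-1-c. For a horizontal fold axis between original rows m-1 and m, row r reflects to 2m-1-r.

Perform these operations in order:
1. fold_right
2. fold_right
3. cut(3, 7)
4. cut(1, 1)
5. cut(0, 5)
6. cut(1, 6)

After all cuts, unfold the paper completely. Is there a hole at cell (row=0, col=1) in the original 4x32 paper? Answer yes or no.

Op 1 fold_right: fold axis v@16; visible region now rows[0,4) x cols[16,32) = 4x16
Op 2 fold_right: fold axis v@24; visible region now rows[0,4) x cols[24,32) = 4x8
Op 3 cut(3, 7): punch at orig (3,31); cuts so far [(3, 31)]; region rows[0,4) x cols[24,32) = 4x8
Op 4 cut(1, 1): punch at orig (1,25); cuts so far [(1, 25), (3, 31)]; region rows[0,4) x cols[24,32) = 4x8
Op 5 cut(0, 5): punch at orig (0,29); cuts so far [(0, 29), (1, 25), (3, 31)]; region rows[0,4) x cols[24,32) = 4x8
Op 6 cut(1, 6): punch at orig (1,30); cuts so far [(0, 29), (1, 25), (1, 30), (3, 31)]; region rows[0,4) x cols[24,32) = 4x8
Unfold 1 (reflect across v@24): 8 holes -> [(0, 18), (0, 29), (1, 17), (1, 22), (1, 25), (1, 30), (3, 16), (3, 31)]
Unfold 2 (reflect across v@16): 16 holes -> [(0, 2), (0, 13), (0, 18), (0, 29), (1, 1), (1, 6), (1, 9), (1, 14), (1, 17), (1, 22), (1, 25), (1, 30), (3, 0), (3, 15), (3, 16), (3, 31)]
Holes: [(0, 2), (0, 13), (0, 18), (0, 29), (1, 1), (1, 6), (1, 9), (1, 14), (1, 17), (1, 22), (1, 25), (1, 30), (3, 0), (3, 15), (3, 16), (3, 31)]

Answer: no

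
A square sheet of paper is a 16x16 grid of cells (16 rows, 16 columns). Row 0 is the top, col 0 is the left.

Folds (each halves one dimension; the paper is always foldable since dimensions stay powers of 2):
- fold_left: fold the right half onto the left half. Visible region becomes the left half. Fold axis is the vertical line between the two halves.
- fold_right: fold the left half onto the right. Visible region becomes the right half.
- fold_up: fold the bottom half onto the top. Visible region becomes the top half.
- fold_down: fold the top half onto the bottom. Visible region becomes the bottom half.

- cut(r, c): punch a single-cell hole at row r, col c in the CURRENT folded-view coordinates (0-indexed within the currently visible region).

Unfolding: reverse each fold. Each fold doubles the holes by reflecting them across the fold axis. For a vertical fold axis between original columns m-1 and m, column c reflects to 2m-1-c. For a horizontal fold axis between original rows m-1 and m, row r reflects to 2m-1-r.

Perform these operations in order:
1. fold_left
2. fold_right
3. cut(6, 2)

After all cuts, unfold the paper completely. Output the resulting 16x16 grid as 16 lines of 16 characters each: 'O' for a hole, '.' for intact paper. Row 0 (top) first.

Op 1 fold_left: fold axis v@8; visible region now rows[0,16) x cols[0,8) = 16x8
Op 2 fold_right: fold axis v@4; visible region now rows[0,16) x cols[4,8) = 16x4
Op 3 cut(6, 2): punch at orig (6,6); cuts so far [(6, 6)]; region rows[0,16) x cols[4,8) = 16x4
Unfold 1 (reflect across v@4): 2 holes -> [(6, 1), (6, 6)]
Unfold 2 (reflect across v@8): 4 holes -> [(6, 1), (6, 6), (6, 9), (6, 14)]

Answer: ................
................
................
................
................
................
.O....O..O....O.
................
................
................
................
................
................
................
................
................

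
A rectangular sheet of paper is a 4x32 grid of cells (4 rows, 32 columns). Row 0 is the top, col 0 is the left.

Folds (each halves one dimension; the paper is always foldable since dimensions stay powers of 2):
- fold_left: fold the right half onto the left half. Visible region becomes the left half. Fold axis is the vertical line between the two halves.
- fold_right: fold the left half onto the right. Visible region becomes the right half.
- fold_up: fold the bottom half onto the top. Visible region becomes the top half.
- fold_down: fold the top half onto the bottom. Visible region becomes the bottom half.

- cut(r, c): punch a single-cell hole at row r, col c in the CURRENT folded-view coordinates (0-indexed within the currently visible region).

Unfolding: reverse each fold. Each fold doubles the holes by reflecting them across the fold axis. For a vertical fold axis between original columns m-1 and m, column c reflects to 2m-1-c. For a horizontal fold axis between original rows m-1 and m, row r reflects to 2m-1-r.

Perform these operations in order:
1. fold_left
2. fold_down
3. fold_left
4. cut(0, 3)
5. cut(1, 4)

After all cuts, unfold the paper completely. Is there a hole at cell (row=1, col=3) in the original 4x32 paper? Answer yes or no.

Answer: yes

Derivation:
Op 1 fold_left: fold axis v@16; visible region now rows[0,4) x cols[0,16) = 4x16
Op 2 fold_down: fold axis h@2; visible region now rows[2,4) x cols[0,16) = 2x16
Op 3 fold_left: fold axis v@8; visible region now rows[2,4) x cols[0,8) = 2x8
Op 4 cut(0, 3): punch at orig (2,3); cuts so far [(2, 3)]; region rows[2,4) x cols[0,8) = 2x8
Op 5 cut(1, 4): punch at orig (3,4); cuts so far [(2, 3), (3, 4)]; region rows[2,4) x cols[0,8) = 2x8
Unfold 1 (reflect across v@8): 4 holes -> [(2, 3), (2, 12), (3, 4), (3, 11)]
Unfold 2 (reflect across h@2): 8 holes -> [(0, 4), (0, 11), (1, 3), (1, 12), (2, 3), (2, 12), (3, 4), (3, 11)]
Unfold 3 (reflect across v@16): 16 holes -> [(0, 4), (0, 11), (0, 20), (0, 27), (1, 3), (1, 12), (1, 19), (1, 28), (2, 3), (2, 12), (2, 19), (2, 28), (3, 4), (3, 11), (3, 20), (3, 27)]
Holes: [(0, 4), (0, 11), (0, 20), (0, 27), (1, 3), (1, 12), (1, 19), (1, 28), (2, 3), (2, 12), (2, 19), (2, 28), (3, 4), (3, 11), (3, 20), (3, 27)]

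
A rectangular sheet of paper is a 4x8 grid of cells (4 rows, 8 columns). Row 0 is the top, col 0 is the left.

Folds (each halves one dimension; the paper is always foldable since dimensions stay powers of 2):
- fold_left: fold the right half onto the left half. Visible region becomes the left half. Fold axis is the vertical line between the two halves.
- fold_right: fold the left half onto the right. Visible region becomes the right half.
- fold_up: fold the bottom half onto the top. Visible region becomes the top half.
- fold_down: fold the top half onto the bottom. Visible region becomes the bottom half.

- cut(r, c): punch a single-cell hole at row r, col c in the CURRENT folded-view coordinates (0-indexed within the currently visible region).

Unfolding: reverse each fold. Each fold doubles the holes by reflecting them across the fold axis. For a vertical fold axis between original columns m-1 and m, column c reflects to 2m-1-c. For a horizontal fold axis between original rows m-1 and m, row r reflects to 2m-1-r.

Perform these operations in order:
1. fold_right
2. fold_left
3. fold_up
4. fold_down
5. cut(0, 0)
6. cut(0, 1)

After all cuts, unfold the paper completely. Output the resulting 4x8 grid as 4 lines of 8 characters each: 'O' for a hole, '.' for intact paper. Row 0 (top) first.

Answer: OOOOOOOO
OOOOOOOO
OOOOOOOO
OOOOOOOO

Derivation:
Op 1 fold_right: fold axis v@4; visible region now rows[0,4) x cols[4,8) = 4x4
Op 2 fold_left: fold axis v@6; visible region now rows[0,4) x cols[4,6) = 4x2
Op 3 fold_up: fold axis h@2; visible region now rows[0,2) x cols[4,6) = 2x2
Op 4 fold_down: fold axis h@1; visible region now rows[1,2) x cols[4,6) = 1x2
Op 5 cut(0, 0): punch at orig (1,4); cuts so far [(1, 4)]; region rows[1,2) x cols[4,6) = 1x2
Op 6 cut(0, 1): punch at orig (1,5); cuts so far [(1, 4), (1, 5)]; region rows[1,2) x cols[4,6) = 1x2
Unfold 1 (reflect across h@1): 4 holes -> [(0, 4), (0, 5), (1, 4), (1, 5)]
Unfold 2 (reflect across h@2): 8 holes -> [(0, 4), (0, 5), (1, 4), (1, 5), (2, 4), (2, 5), (3, 4), (3, 5)]
Unfold 3 (reflect across v@6): 16 holes -> [(0, 4), (0, 5), (0, 6), (0, 7), (1, 4), (1, 5), (1, 6), (1, 7), (2, 4), (2, 5), (2, 6), (2, 7), (3, 4), (3, 5), (3, 6), (3, 7)]
Unfold 4 (reflect across v@4): 32 holes -> [(0, 0), (0, 1), (0, 2), (0, 3), (0, 4), (0, 5), (0, 6), (0, 7), (1, 0), (1, 1), (1, 2), (1, 3), (1, 4), (1, 5), (1, 6), (1, 7), (2, 0), (2, 1), (2, 2), (2, 3), (2, 4), (2, 5), (2, 6), (2, 7), (3, 0), (3, 1), (3, 2), (3, 3), (3, 4), (3, 5), (3, 6), (3, 7)]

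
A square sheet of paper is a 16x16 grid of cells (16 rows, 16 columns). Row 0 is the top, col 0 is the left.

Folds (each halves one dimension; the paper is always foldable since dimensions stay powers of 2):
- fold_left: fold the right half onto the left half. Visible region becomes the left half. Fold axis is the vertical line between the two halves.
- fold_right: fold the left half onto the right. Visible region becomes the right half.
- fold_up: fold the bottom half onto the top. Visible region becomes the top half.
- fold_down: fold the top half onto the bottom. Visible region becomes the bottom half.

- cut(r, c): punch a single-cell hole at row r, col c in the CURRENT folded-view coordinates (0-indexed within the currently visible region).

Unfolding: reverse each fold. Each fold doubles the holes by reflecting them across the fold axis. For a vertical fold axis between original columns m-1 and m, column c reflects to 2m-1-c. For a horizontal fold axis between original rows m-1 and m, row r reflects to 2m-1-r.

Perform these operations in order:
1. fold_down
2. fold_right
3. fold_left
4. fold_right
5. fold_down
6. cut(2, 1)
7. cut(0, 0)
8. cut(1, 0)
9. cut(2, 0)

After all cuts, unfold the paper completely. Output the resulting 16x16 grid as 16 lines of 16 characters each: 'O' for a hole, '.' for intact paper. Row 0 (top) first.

Answer: ................
OOOOOOOOOOOOOOOO
.OO..OO..OO..OO.
.OO..OO..OO..OO.
.OO..OO..OO..OO.
.OO..OO..OO..OO.
OOOOOOOOOOOOOOOO
................
................
OOOOOOOOOOOOOOOO
.OO..OO..OO..OO.
.OO..OO..OO..OO.
.OO..OO..OO..OO.
.OO..OO..OO..OO.
OOOOOOOOOOOOOOOO
................

Derivation:
Op 1 fold_down: fold axis h@8; visible region now rows[8,16) x cols[0,16) = 8x16
Op 2 fold_right: fold axis v@8; visible region now rows[8,16) x cols[8,16) = 8x8
Op 3 fold_left: fold axis v@12; visible region now rows[8,16) x cols[8,12) = 8x4
Op 4 fold_right: fold axis v@10; visible region now rows[8,16) x cols[10,12) = 8x2
Op 5 fold_down: fold axis h@12; visible region now rows[12,16) x cols[10,12) = 4x2
Op 6 cut(2, 1): punch at orig (14,11); cuts so far [(14, 11)]; region rows[12,16) x cols[10,12) = 4x2
Op 7 cut(0, 0): punch at orig (12,10); cuts so far [(12, 10), (14, 11)]; region rows[12,16) x cols[10,12) = 4x2
Op 8 cut(1, 0): punch at orig (13,10); cuts so far [(12, 10), (13, 10), (14, 11)]; region rows[12,16) x cols[10,12) = 4x2
Op 9 cut(2, 0): punch at orig (14,10); cuts so far [(12, 10), (13, 10), (14, 10), (14, 11)]; region rows[12,16) x cols[10,12) = 4x2
Unfold 1 (reflect across h@12): 8 holes -> [(9, 10), (9, 11), (10, 10), (11, 10), (12, 10), (13, 10), (14, 10), (14, 11)]
Unfold 2 (reflect across v@10): 16 holes -> [(9, 8), (9, 9), (9, 10), (9, 11), (10, 9), (10, 10), (11, 9), (11, 10), (12, 9), (12, 10), (13, 9), (13, 10), (14, 8), (14, 9), (14, 10), (14, 11)]
Unfold 3 (reflect across v@12): 32 holes -> [(9, 8), (9, 9), (9, 10), (9, 11), (9, 12), (9, 13), (9, 14), (9, 15), (10, 9), (10, 10), (10, 13), (10, 14), (11, 9), (11, 10), (11, 13), (11, 14), (12, 9), (12, 10), (12, 13), (12, 14), (13, 9), (13, 10), (13, 13), (13, 14), (14, 8), (14, 9), (14, 10), (14, 11), (14, 12), (14, 13), (14, 14), (14, 15)]
Unfold 4 (reflect across v@8): 64 holes -> [(9, 0), (9, 1), (9, 2), (9, 3), (9, 4), (9, 5), (9, 6), (9, 7), (9, 8), (9, 9), (9, 10), (9, 11), (9, 12), (9, 13), (9, 14), (9, 15), (10, 1), (10, 2), (10, 5), (10, 6), (10, 9), (10, 10), (10, 13), (10, 14), (11, 1), (11, 2), (11, 5), (11, 6), (11, 9), (11, 10), (11, 13), (11, 14), (12, 1), (12, 2), (12, 5), (12, 6), (12, 9), (12, 10), (12, 13), (12, 14), (13, 1), (13, 2), (13, 5), (13, 6), (13, 9), (13, 10), (13, 13), (13, 14), (14, 0), (14, 1), (14, 2), (14, 3), (14, 4), (14, 5), (14, 6), (14, 7), (14, 8), (14, 9), (14, 10), (14, 11), (14, 12), (14, 13), (14, 14), (14, 15)]
Unfold 5 (reflect across h@8): 128 holes -> [(1, 0), (1, 1), (1, 2), (1, 3), (1, 4), (1, 5), (1, 6), (1, 7), (1, 8), (1, 9), (1, 10), (1, 11), (1, 12), (1, 13), (1, 14), (1, 15), (2, 1), (2, 2), (2, 5), (2, 6), (2, 9), (2, 10), (2, 13), (2, 14), (3, 1), (3, 2), (3, 5), (3, 6), (3, 9), (3, 10), (3, 13), (3, 14), (4, 1), (4, 2), (4, 5), (4, 6), (4, 9), (4, 10), (4, 13), (4, 14), (5, 1), (5, 2), (5, 5), (5, 6), (5, 9), (5, 10), (5, 13), (5, 14), (6, 0), (6, 1), (6, 2), (6, 3), (6, 4), (6, 5), (6, 6), (6, 7), (6, 8), (6, 9), (6, 10), (6, 11), (6, 12), (6, 13), (6, 14), (6, 15), (9, 0), (9, 1), (9, 2), (9, 3), (9, 4), (9, 5), (9, 6), (9, 7), (9, 8), (9, 9), (9, 10), (9, 11), (9, 12), (9, 13), (9, 14), (9, 15), (10, 1), (10, 2), (10, 5), (10, 6), (10, 9), (10, 10), (10, 13), (10, 14), (11, 1), (11, 2), (11, 5), (11, 6), (11, 9), (11, 10), (11, 13), (11, 14), (12, 1), (12, 2), (12, 5), (12, 6), (12, 9), (12, 10), (12, 13), (12, 14), (13, 1), (13, 2), (13, 5), (13, 6), (13, 9), (13, 10), (13, 13), (13, 14), (14, 0), (14, 1), (14, 2), (14, 3), (14, 4), (14, 5), (14, 6), (14, 7), (14, 8), (14, 9), (14, 10), (14, 11), (14, 12), (14, 13), (14, 14), (14, 15)]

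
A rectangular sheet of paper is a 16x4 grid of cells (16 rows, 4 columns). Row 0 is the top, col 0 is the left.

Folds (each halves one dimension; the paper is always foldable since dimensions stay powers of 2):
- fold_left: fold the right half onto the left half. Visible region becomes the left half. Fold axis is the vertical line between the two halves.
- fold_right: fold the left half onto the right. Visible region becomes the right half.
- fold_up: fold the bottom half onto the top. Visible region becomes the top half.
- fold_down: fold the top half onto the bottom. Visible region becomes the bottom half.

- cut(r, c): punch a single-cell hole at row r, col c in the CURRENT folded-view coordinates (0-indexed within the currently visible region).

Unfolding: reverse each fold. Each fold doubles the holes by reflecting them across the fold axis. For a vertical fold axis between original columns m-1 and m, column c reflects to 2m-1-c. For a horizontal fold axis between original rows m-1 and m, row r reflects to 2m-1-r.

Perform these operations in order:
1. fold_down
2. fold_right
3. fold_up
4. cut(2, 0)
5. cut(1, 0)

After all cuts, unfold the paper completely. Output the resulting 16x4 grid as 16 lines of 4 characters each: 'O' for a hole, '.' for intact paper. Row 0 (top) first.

Answer: ....
.OO.
.OO.
....
....
.OO.
.OO.
....
....
.OO.
.OO.
....
....
.OO.
.OO.
....

Derivation:
Op 1 fold_down: fold axis h@8; visible region now rows[8,16) x cols[0,4) = 8x4
Op 2 fold_right: fold axis v@2; visible region now rows[8,16) x cols[2,4) = 8x2
Op 3 fold_up: fold axis h@12; visible region now rows[8,12) x cols[2,4) = 4x2
Op 4 cut(2, 0): punch at orig (10,2); cuts so far [(10, 2)]; region rows[8,12) x cols[2,4) = 4x2
Op 5 cut(1, 0): punch at orig (9,2); cuts so far [(9, 2), (10, 2)]; region rows[8,12) x cols[2,4) = 4x2
Unfold 1 (reflect across h@12): 4 holes -> [(9, 2), (10, 2), (13, 2), (14, 2)]
Unfold 2 (reflect across v@2): 8 holes -> [(9, 1), (9, 2), (10, 1), (10, 2), (13, 1), (13, 2), (14, 1), (14, 2)]
Unfold 3 (reflect across h@8): 16 holes -> [(1, 1), (1, 2), (2, 1), (2, 2), (5, 1), (5, 2), (6, 1), (6, 2), (9, 1), (9, 2), (10, 1), (10, 2), (13, 1), (13, 2), (14, 1), (14, 2)]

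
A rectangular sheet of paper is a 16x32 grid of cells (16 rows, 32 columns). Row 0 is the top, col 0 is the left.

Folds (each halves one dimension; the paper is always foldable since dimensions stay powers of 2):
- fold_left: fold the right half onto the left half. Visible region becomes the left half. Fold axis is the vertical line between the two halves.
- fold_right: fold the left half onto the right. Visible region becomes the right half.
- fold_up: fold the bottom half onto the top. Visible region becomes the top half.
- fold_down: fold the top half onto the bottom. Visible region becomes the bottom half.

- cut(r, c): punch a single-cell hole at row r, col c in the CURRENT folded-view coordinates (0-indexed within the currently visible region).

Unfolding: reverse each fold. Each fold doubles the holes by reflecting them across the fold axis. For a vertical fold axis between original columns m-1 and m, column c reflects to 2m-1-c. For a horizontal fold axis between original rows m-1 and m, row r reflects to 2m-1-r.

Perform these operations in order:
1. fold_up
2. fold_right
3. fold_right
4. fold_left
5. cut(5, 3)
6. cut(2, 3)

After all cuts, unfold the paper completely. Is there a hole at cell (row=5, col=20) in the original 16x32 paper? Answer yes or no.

Op 1 fold_up: fold axis h@8; visible region now rows[0,8) x cols[0,32) = 8x32
Op 2 fold_right: fold axis v@16; visible region now rows[0,8) x cols[16,32) = 8x16
Op 3 fold_right: fold axis v@24; visible region now rows[0,8) x cols[24,32) = 8x8
Op 4 fold_left: fold axis v@28; visible region now rows[0,8) x cols[24,28) = 8x4
Op 5 cut(5, 3): punch at orig (5,27); cuts so far [(5, 27)]; region rows[0,8) x cols[24,28) = 8x4
Op 6 cut(2, 3): punch at orig (2,27); cuts so far [(2, 27), (5, 27)]; region rows[0,8) x cols[24,28) = 8x4
Unfold 1 (reflect across v@28): 4 holes -> [(2, 27), (2, 28), (5, 27), (5, 28)]
Unfold 2 (reflect across v@24): 8 holes -> [(2, 19), (2, 20), (2, 27), (2, 28), (5, 19), (5, 20), (5, 27), (5, 28)]
Unfold 3 (reflect across v@16): 16 holes -> [(2, 3), (2, 4), (2, 11), (2, 12), (2, 19), (2, 20), (2, 27), (2, 28), (5, 3), (5, 4), (5, 11), (5, 12), (5, 19), (5, 20), (5, 27), (5, 28)]
Unfold 4 (reflect across h@8): 32 holes -> [(2, 3), (2, 4), (2, 11), (2, 12), (2, 19), (2, 20), (2, 27), (2, 28), (5, 3), (5, 4), (5, 11), (5, 12), (5, 19), (5, 20), (5, 27), (5, 28), (10, 3), (10, 4), (10, 11), (10, 12), (10, 19), (10, 20), (10, 27), (10, 28), (13, 3), (13, 4), (13, 11), (13, 12), (13, 19), (13, 20), (13, 27), (13, 28)]
Holes: [(2, 3), (2, 4), (2, 11), (2, 12), (2, 19), (2, 20), (2, 27), (2, 28), (5, 3), (5, 4), (5, 11), (5, 12), (5, 19), (5, 20), (5, 27), (5, 28), (10, 3), (10, 4), (10, 11), (10, 12), (10, 19), (10, 20), (10, 27), (10, 28), (13, 3), (13, 4), (13, 11), (13, 12), (13, 19), (13, 20), (13, 27), (13, 28)]

Answer: yes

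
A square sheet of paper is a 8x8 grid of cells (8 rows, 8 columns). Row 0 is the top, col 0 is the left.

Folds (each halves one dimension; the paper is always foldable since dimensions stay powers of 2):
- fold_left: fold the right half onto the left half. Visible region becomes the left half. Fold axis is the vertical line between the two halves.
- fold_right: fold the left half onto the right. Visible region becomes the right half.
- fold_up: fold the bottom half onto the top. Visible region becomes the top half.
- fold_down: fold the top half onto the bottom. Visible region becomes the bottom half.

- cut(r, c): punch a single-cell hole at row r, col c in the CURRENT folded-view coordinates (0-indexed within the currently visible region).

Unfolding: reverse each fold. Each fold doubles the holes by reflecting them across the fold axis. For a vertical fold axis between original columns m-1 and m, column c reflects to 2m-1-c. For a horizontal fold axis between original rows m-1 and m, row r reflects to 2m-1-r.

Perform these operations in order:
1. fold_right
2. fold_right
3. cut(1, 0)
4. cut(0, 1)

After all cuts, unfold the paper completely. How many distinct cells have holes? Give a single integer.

Op 1 fold_right: fold axis v@4; visible region now rows[0,8) x cols[4,8) = 8x4
Op 2 fold_right: fold axis v@6; visible region now rows[0,8) x cols[6,8) = 8x2
Op 3 cut(1, 0): punch at orig (1,6); cuts so far [(1, 6)]; region rows[0,8) x cols[6,8) = 8x2
Op 4 cut(0, 1): punch at orig (0,7); cuts so far [(0, 7), (1, 6)]; region rows[0,8) x cols[6,8) = 8x2
Unfold 1 (reflect across v@6): 4 holes -> [(0, 4), (0, 7), (1, 5), (1, 6)]
Unfold 2 (reflect across v@4): 8 holes -> [(0, 0), (0, 3), (0, 4), (0, 7), (1, 1), (1, 2), (1, 5), (1, 6)]

Answer: 8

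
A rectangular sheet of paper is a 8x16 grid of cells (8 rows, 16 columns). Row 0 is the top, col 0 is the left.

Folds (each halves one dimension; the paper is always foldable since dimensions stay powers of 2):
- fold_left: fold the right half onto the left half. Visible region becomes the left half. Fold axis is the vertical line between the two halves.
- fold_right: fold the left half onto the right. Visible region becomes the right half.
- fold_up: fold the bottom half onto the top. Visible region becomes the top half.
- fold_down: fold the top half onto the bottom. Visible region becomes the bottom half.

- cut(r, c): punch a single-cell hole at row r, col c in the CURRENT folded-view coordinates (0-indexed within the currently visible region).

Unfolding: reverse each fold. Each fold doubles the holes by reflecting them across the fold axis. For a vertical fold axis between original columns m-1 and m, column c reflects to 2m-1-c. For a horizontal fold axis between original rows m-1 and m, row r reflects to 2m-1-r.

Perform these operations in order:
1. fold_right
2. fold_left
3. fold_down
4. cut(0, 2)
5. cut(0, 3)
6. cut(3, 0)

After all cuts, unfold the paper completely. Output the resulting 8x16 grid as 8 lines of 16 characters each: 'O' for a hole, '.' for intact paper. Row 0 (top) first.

Op 1 fold_right: fold axis v@8; visible region now rows[0,8) x cols[8,16) = 8x8
Op 2 fold_left: fold axis v@12; visible region now rows[0,8) x cols[8,12) = 8x4
Op 3 fold_down: fold axis h@4; visible region now rows[4,8) x cols[8,12) = 4x4
Op 4 cut(0, 2): punch at orig (4,10); cuts so far [(4, 10)]; region rows[4,8) x cols[8,12) = 4x4
Op 5 cut(0, 3): punch at orig (4,11); cuts so far [(4, 10), (4, 11)]; region rows[4,8) x cols[8,12) = 4x4
Op 6 cut(3, 0): punch at orig (7,8); cuts so far [(4, 10), (4, 11), (7, 8)]; region rows[4,8) x cols[8,12) = 4x4
Unfold 1 (reflect across h@4): 6 holes -> [(0, 8), (3, 10), (3, 11), (4, 10), (4, 11), (7, 8)]
Unfold 2 (reflect across v@12): 12 holes -> [(0, 8), (0, 15), (3, 10), (3, 11), (3, 12), (3, 13), (4, 10), (4, 11), (4, 12), (4, 13), (7, 8), (7, 15)]
Unfold 3 (reflect across v@8): 24 holes -> [(0, 0), (0, 7), (0, 8), (0, 15), (3, 2), (3, 3), (3, 4), (3, 5), (3, 10), (3, 11), (3, 12), (3, 13), (4, 2), (4, 3), (4, 4), (4, 5), (4, 10), (4, 11), (4, 12), (4, 13), (7, 0), (7, 7), (7, 8), (7, 15)]

Answer: O......OO......O
................
................
..OOOO....OOOO..
..OOOO....OOOO..
................
................
O......OO......O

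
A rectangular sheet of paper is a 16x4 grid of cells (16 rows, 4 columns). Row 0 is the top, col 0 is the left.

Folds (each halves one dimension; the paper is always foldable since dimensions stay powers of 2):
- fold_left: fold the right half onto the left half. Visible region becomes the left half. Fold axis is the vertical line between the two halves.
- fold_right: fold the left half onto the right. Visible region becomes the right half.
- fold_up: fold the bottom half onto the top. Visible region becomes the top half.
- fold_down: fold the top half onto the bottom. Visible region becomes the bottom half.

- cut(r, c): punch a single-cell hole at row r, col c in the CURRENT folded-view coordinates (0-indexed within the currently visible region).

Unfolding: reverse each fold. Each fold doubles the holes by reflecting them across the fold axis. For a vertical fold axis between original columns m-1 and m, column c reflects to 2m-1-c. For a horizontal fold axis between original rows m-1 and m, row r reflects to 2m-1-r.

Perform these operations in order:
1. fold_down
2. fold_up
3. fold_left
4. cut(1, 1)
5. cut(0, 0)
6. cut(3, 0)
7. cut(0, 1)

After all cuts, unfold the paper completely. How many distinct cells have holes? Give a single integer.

Op 1 fold_down: fold axis h@8; visible region now rows[8,16) x cols[0,4) = 8x4
Op 2 fold_up: fold axis h@12; visible region now rows[8,12) x cols[0,4) = 4x4
Op 3 fold_left: fold axis v@2; visible region now rows[8,12) x cols[0,2) = 4x2
Op 4 cut(1, 1): punch at orig (9,1); cuts so far [(9, 1)]; region rows[8,12) x cols[0,2) = 4x2
Op 5 cut(0, 0): punch at orig (8,0); cuts so far [(8, 0), (9, 1)]; region rows[8,12) x cols[0,2) = 4x2
Op 6 cut(3, 0): punch at orig (11,0); cuts so far [(8, 0), (9, 1), (11, 0)]; region rows[8,12) x cols[0,2) = 4x2
Op 7 cut(0, 1): punch at orig (8,1); cuts so far [(8, 0), (8, 1), (9, 1), (11, 0)]; region rows[8,12) x cols[0,2) = 4x2
Unfold 1 (reflect across v@2): 8 holes -> [(8, 0), (8, 1), (8, 2), (8, 3), (9, 1), (9, 2), (11, 0), (11, 3)]
Unfold 2 (reflect across h@12): 16 holes -> [(8, 0), (8, 1), (8, 2), (8, 3), (9, 1), (9, 2), (11, 0), (11, 3), (12, 0), (12, 3), (14, 1), (14, 2), (15, 0), (15, 1), (15, 2), (15, 3)]
Unfold 3 (reflect across h@8): 32 holes -> [(0, 0), (0, 1), (0, 2), (0, 3), (1, 1), (1, 2), (3, 0), (3, 3), (4, 0), (4, 3), (6, 1), (6, 2), (7, 0), (7, 1), (7, 2), (7, 3), (8, 0), (8, 1), (8, 2), (8, 3), (9, 1), (9, 2), (11, 0), (11, 3), (12, 0), (12, 3), (14, 1), (14, 2), (15, 0), (15, 1), (15, 2), (15, 3)]

Answer: 32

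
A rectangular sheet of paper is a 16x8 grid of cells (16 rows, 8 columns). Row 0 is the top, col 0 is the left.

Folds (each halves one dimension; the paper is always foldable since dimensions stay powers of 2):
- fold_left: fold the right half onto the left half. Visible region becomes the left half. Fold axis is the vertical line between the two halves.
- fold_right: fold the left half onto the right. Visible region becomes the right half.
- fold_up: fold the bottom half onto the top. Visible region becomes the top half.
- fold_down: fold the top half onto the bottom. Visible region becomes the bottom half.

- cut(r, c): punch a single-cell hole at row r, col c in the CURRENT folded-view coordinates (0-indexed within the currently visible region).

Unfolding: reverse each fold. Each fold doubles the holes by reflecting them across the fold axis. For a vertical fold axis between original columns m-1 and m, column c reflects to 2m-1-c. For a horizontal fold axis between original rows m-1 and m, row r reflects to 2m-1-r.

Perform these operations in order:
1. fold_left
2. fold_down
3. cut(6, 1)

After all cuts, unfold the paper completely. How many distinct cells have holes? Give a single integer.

Answer: 4

Derivation:
Op 1 fold_left: fold axis v@4; visible region now rows[0,16) x cols[0,4) = 16x4
Op 2 fold_down: fold axis h@8; visible region now rows[8,16) x cols[0,4) = 8x4
Op 3 cut(6, 1): punch at orig (14,1); cuts so far [(14, 1)]; region rows[8,16) x cols[0,4) = 8x4
Unfold 1 (reflect across h@8): 2 holes -> [(1, 1), (14, 1)]
Unfold 2 (reflect across v@4): 4 holes -> [(1, 1), (1, 6), (14, 1), (14, 6)]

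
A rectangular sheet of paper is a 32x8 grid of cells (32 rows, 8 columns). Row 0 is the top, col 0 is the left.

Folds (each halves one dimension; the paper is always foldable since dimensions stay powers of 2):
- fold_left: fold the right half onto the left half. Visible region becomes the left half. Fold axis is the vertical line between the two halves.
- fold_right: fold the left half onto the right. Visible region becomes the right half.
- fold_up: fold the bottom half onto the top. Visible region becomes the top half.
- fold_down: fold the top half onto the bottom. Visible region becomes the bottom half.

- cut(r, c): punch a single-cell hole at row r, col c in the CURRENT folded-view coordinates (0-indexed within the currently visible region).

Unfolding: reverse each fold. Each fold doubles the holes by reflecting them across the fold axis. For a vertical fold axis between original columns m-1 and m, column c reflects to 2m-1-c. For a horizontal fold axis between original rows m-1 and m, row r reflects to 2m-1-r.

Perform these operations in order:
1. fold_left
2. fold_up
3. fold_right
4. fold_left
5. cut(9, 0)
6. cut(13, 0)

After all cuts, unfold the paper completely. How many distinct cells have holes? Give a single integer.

Op 1 fold_left: fold axis v@4; visible region now rows[0,32) x cols[0,4) = 32x4
Op 2 fold_up: fold axis h@16; visible region now rows[0,16) x cols[0,4) = 16x4
Op 3 fold_right: fold axis v@2; visible region now rows[0,16) x cols[2,4) = 16x2
Op 4 fold_left: fold axis v@3; visible region now rows[0,16) x cols[2,3) = 16x1
Op 5 cut(9, 0): punch at orig (9,2); cuts so far [(9, 2)]; region rows[0,16) x cols[2,3) = 16x1
Op 6 cut(13, 0): punch at orig (13,2); cuts so far [(9, 2), (13, 2)]; region rows[0,16) x cols[2,3) = 16x1
Unfold 1 (reflect across v@3): 4 holes -> [(9, 2), (9, 3), (13, 2), (13, 3)]
Unfold 2 (reflect across v@2): 8 holes -> [(9, 0), (9, 1), (9, 2), (9, 3), (13, 0), (13, 1), (13, 2), (13, 3)]
Unfold 3 (reflect across h@16): 16 holes -> [(9, 0), (9, 1), (9, 2), (9, 3), (13, 0), (13, 1), (13, 2), (13, 3), (18, 0), (18, 1), (18, 2), (18, 3), (22, 0), (22, 1), (22, 2), (22, 3)]
Unfold 4 (reflect across v@4): 32 holes -> [(9, 0), (9, 1), (9, 2), (9, 3), (9, 4), (9, 5), (9, 6), (9, 7), (13, 0), (13, 1), (13, 2), (13, 3), (13, 4), (13, 5), (13, 6), (13, 7), (18, 0), (18, 1), (18, 2), (18, 3), (18, 4), (18, 5), (18, 6), (18, 7), (22, 0), (22, 1), (22, 2), (22, 3), (22, 4), (22, 5), (22, 6), (22, 7)]

Answer: 32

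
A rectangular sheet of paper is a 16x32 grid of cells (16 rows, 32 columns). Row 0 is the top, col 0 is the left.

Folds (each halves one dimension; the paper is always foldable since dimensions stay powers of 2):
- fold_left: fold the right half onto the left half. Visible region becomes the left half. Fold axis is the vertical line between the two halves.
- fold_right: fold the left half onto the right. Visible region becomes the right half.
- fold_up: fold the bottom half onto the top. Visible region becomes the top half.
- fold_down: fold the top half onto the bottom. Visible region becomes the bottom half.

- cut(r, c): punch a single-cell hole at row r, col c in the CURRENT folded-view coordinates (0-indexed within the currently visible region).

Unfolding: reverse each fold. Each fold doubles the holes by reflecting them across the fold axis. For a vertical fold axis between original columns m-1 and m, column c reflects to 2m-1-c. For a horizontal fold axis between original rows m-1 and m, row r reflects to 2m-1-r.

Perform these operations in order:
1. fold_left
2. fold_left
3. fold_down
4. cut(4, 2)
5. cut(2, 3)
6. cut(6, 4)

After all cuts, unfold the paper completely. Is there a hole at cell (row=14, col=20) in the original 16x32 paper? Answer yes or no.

Answer: yes

Derivation:
Op 1 fold_left: fold axis v@16; visible region now rows[0,16) x cols[0,16) = 16x16
Op 2 fold_left: fold axis v@8; visible region now rows[0,16) x cols[0,8) = 16x8
Op 3 fold_down: fold axis h@8; visible region now rows[8,16) x cols[0,8) = 8x8
Op 4 cut(4, 2): punch at orig (12,2); cuts so far [(12, 2)]; region rows[8,16) x cols[0,8) = 8x8
Op 5 cut(2, 3): punch at orig (10,3); cuts so far [(10, 3), (12, 2)]; region rows[8,16) x cols[0,8) = 8x8
Op 6 cut(6, 4): punch at orig (14,4); cuts so far [(10, 3), (12, 2), (14, 4)]; region rows[8,16) x cols[0,8) = 8x8
Unfold 1 (reflect across h@8): 6 holes -> [(1, 4), (3, 2), (5, 3), (10, 3), (12, 2), (14, 4)]
Unfold 2 (reflect across v@8): 12 holes -> [(1, 4), (1, 11), (3, 2), (3, 13), (5, 3), (5, 12), (10, 3), (10, 12), (12, 2), (12, 13), (14, 4), (14, 11)]
Unfold 3 (reflect across v@16): 24 holes -> [(1, 4), (1, 11), (1, 20), (1, 27), (3, 2), (3, 13), (3, 18), (3, 29), (5, 3), (5, 12), (5, 19), (5, 28), (10, 3), (10, 12), (10, 19), (10, 28), (12, 2), (12, 13), (12, 18), (12, 29), (14, 4), (14, 11), (14, 20), (14, 27)]
Holes: [(1, 4), (1, 11), (1, 20), (1, 27), (3, 2), (3, 13), (3, 18), (3, 29), (5, 3), (5, 12), (5, 19), (5, 28), (10, 3), (10, 12), (10, 19), (10, 28), (12, 2), (12, 13), (12, 18), (12, 29), (14, 4), (14, 11), (14, 20), (14, 27)]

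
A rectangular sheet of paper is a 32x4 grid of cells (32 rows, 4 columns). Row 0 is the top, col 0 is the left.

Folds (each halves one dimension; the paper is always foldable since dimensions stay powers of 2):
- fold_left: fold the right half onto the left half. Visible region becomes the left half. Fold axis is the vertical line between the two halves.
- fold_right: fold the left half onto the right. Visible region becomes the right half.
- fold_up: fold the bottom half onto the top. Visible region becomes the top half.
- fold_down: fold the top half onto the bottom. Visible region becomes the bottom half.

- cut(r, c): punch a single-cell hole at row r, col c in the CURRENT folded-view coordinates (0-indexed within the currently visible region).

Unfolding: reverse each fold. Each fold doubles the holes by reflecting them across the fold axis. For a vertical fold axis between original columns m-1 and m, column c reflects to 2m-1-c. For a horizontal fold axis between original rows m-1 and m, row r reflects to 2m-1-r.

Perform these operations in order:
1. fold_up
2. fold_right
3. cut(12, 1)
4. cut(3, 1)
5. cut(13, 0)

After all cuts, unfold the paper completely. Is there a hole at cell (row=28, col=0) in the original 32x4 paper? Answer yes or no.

Answer: yes

Derivation:
Op 1 fold_up: fold axis h@16; visible region now rows[0,16) x cols[0,4) = 16x4
Op 2 fold_right: fold axis v@2; visible region now rows[0,16) x cols[2,4) = 16x2
Op 3 cut(12, 1): punch at orig (12,3); cuts so far [(12, 3)]; region rows[0,16) x cols[2,4) = 16x2
Op 4 cut(3, 1): punch at orig (3,3); cuts so far [(3, 3), (12, 3)]; region rows[0,16) x cols[2,4) = 16x2
Op 5 cut(13, 0): punch at orig (13,2); cuts so far [(3, 3), (12, 3), (13, 2)]; region rows[0,16) x cols[2,4) = 16x2
Unfold 1 (reflect across v@2): 6 holes -> [(3, 0), (3, 3), (12, 0), (12, 3), (13, 1), (13, 2)]
Unfold 2 (reflect across h@16): 12 holes -> [(3, 0), (3, 3), (12, 0), (12, 3), (13, 1), (13, 2), (18, 1), (18, 2), (19, 0), (19, 3), (28, 0), (28, 3)]
Holes: [(3, 0), (3, 3), (12, 0), (12, 3), (13, 1), (13, 2), (18, 1), (18, 2), (19, 0), (19, 3), (28, 0), (28, 3)]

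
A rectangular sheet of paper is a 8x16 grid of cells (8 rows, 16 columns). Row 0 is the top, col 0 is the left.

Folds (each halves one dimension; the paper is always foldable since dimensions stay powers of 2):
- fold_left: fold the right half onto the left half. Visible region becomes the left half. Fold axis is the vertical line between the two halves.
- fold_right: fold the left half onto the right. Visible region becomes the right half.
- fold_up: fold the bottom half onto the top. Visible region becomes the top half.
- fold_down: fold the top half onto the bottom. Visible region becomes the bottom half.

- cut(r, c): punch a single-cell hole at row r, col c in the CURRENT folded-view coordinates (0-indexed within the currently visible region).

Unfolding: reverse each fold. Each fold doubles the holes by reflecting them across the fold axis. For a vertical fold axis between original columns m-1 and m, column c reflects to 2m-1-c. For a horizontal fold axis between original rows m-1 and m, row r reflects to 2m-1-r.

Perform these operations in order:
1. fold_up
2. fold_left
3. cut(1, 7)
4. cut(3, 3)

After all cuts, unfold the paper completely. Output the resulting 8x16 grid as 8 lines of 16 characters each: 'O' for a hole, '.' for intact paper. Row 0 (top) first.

Op 1 fold_up: fold axis h@4; visible region now rows[0,4) x cols[0,16) = 4x16
Op 2 fold_left: fold axis v@8; visible region now rows[0,4) x cols[0,8) = 4x8
Op 3 cut(1, 7): punch at orig (1,7); cuts so far [(1, 7)]; region rows[0,4) x cols[0,8) = 4x8
Op 4 cut(3, 3): punch at orig (3,3); cuts so far [(1, 7), (3, 3)]; region rows[0,4) x cols[0,8) = 4x8
Unfold 1 (reflect across v@8): 4 holes -> [(1, 7), (1, 8), (3, 3), (3, 12)]
Unfold 2 (reflect across h@4): 8 holes -> [(1, 7), (1, 8), (3, 3), (3, 12), (4, 3), (4, 12), (6, 7), (6, 8)]

Answer: ................
.......OO.......
................
...O........O...
...O........O...
................
.......OO.......
................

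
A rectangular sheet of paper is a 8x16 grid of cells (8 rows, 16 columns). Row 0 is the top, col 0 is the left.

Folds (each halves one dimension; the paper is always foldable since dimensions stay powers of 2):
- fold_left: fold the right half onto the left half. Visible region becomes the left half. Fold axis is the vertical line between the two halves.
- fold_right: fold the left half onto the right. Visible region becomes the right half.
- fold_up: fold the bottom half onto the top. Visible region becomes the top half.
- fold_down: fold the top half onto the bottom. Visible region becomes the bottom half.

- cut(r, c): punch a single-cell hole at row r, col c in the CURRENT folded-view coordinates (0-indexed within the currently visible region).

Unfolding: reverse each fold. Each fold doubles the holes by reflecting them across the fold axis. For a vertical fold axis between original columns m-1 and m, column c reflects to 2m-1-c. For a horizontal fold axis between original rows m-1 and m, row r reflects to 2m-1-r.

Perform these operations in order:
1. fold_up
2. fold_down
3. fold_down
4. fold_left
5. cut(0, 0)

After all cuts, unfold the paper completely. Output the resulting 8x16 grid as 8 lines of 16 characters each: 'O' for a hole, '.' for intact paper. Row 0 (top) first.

Answer: O..............O
O..............O
O..............O
O..............O
O..............O
O..............O
O..............O
O..............O

Derivation:
Op 1 fold_up: fold axis h@4; visible region now rows[0,4) x cols[0,16) = 4x16
Op 2 fold_down: fold axis h@2; visible region now rows[2,4) x cols[0,16) = 2x16
Op 3 fold_down: fold axis h@3; visible region now rows[3,4) x cols[0,16) = 1x16
Op 4 fold_left: fold axis v@8; visible region now rows[3,4) x cols[0,8) = 1x8
Op 5 cut(0, 0): punch at orig (3,0); cuts so far [(3, 0)]; region rows[3,4) x cols[0,8) = 1x8
Unfold 1 (reflect across v@8): 2 holes -> [(3, 0), (3, 15)]
Unfold 2 (reflect across h@3): 4 holes -> [(2, 0), (2, 15), (3, 0), (3, 15)]
Unfold 3 (reflect across h@2): 8 holes -> [(0, 0), (0, 15), (1, 0), (1, 15), (2, 0), (2, 15), (3, 0), (3, 15)]
Unfold 4 (reflect across h@4): 16 holes -> [(0, 0), (0, 15), (1, 0), (1, 15), (2, 0), (2, 15), (3, 0), (3, 15), (4, 0), (4, 15), (5, 0), (5, 15), (6, 0), (6, 15), (7, 0), (7, 15)]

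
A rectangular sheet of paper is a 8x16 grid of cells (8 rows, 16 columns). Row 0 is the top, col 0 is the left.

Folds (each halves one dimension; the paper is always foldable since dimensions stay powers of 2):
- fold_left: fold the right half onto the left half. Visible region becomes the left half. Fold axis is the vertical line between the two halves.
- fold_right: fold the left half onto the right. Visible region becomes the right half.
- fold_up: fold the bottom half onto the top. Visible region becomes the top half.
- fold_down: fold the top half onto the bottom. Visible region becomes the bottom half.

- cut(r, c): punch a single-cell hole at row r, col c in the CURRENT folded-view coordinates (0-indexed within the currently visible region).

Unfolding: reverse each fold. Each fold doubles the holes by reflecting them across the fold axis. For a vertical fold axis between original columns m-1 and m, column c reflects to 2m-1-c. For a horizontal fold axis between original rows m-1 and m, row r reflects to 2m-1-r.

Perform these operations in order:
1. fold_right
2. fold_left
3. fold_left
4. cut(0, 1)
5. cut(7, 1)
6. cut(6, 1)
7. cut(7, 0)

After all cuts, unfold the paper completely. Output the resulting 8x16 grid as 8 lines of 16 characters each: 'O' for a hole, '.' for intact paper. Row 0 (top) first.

Answer: .OO..OO..OO..OO.
................
................
................
................
................
.OO..OO..OO..OO.
OOOOOOOOOOOOOOOO

Derivation:
Op 1 fold_right: fold axis v@8; visible region now rows[0,8) x cols[8,16) = 8x8
Op 2 fold_left: fold axis v@12; visible region now rows[0,8) x cols[8,12) = 8x4
Op 3 fold_left: fold axis v@10; visible region now rows[0,8) x cols[8,10) = 8x2
Op 4 cut(0, 1): punch at orig (0,9); cuts so far [(0, 9)]; region rows[0,8) x cols[8,10) = 8x2
Op 5 cut(7, 1): punch at orig (7,9); cuts so far [(0, 9), (7, 9)]; region rows[0,8) x cols[8,10) = 8x2
Op 6 cut(6, 1): punch at orig (6,9); cuts so far [(0, 9), (6, 9), (7, 9)]; region rows[0,8) x cols[8,10) = 8x2
Op 7 cut(7, 0): punch at orig (7,8); cuts so far [(0, 9), (6, 9), (7, 8), (7, 9)]; region rows[0,8) x cols[8,10) = 8x2
Unfold 1 (reflect across v@10): 8 holes -> [(0, 9), (0, 10), (6, 9), (6, 10), (7, 8), (7, 9), (7, 10), (7, 11)]
Unfold 2 (reflect across v@12): 16 holes -> [(0, 9), (0, 10), (0, 13), (0, 14), (6, 9), (6, 10), (6, 13), (6, 14), (7, 8), (7, 9), (7, 10), (7, 11), (7, 12), (7, 13), (7, 14), (7, 15)]
Unfold 3 (reflect across v@8): 32 holes -> [(0, 1), (0, 2), (0, 5), (0, 6), (0, 9), (0, 10), (0, 13), (0, 14), (6, 1), (6, 2), (6, 5), (6, 6), (6, 9), (6, 10), (6, 13), (6, 14), (7, 0), (7, 1), (7, 2), (7, 3), (7, 4), (7, 5), (7, 6), (7, 7), (7, 8), (7, 9), (7, 10), (7, 11), (7, 12), (7, 13), (7, 14), (7, 15)]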